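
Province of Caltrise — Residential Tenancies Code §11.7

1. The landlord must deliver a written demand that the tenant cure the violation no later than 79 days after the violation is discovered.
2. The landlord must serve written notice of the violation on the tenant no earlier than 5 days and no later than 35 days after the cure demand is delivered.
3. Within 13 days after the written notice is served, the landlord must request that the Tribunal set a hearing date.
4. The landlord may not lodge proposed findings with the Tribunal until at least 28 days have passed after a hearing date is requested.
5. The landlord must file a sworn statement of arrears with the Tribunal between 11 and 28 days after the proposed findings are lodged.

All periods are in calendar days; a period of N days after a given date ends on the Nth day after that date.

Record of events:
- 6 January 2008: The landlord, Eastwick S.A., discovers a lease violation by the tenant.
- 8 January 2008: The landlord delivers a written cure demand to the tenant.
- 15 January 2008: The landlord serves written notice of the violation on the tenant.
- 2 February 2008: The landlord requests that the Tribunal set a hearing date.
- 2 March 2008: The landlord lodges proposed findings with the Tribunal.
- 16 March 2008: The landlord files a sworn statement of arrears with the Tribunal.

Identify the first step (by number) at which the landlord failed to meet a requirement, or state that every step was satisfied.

Step 1: 79 days after 6 January 2008 (when the violation is discovered) is 25 March 2008; done 8 January 2008 — timely.
Step 2: the window is 5–35 days after 8 January 2008 (when the cure demand is delivered), so 13 January 2008 through 12 February 2008; 15 January 2008 falls inside that range.
Step 3: 13 days after 15 January 2008 (when the written notice is served) is 28 January 2008; 2 February 2008 misses that deadline by 5 days.
Later steps need not be reached.

Step 3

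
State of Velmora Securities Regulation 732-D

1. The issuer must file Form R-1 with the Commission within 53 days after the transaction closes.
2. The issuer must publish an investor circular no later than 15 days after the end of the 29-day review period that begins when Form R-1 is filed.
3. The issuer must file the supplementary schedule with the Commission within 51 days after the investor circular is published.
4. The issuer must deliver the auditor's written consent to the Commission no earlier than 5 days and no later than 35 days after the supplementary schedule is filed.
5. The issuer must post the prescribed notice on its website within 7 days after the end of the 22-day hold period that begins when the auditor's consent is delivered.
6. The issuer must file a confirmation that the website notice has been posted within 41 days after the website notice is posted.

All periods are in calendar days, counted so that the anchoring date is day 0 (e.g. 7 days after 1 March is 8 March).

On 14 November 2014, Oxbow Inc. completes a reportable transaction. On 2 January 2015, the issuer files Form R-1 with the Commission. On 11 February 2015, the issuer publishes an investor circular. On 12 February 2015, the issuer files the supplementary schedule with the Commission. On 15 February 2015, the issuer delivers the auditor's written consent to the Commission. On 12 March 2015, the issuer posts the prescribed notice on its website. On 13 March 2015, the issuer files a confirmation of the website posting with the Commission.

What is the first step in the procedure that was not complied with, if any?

Step 4

Step 1 — counting 53 days from 14 November 2014 (when the transaction closes) gives a deadline of 6 January 2015; done 2 January 2015 — timely.
Step 2 — counting 15 days from 31 January 2015 (end of the 29-day review period, which began when Form R-1 is filed on 2 January 2015) gives a deadline of 15 February 2015; 11 February 2015 is within that limit.
Step 3 — counting 51 days from 11 February 2015 (when the investor circular is published) gives a deadline of 3 April 2015; completed 12 February 2015, before the deadline.
Step 4 — 5 and 35 days from 12 February 2015 (when the supplementary schedule is filed) are 17 February 2015 and 19 March 2015 respectively; 15 February 2015 is 2 days too early.
That is the first point of non-compliance.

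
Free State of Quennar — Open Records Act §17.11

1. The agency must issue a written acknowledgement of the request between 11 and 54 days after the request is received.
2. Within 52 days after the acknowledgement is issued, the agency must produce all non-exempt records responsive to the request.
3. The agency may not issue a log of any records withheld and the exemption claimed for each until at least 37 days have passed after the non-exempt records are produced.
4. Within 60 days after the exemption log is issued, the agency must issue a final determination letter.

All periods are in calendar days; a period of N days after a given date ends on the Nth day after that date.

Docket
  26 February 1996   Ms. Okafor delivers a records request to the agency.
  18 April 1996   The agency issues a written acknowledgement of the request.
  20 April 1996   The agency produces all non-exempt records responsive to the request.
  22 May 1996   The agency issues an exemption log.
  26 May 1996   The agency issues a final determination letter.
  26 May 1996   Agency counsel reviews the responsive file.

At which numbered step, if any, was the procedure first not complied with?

Step 3

Step 1: the window is 11–54 days after 26 February 1996 (when the request is received), so 8 March 1996 through 20 April 1996; 18 April 1996 falls inside that range.
Step 2: 52 days after 18 April 1996 (when the acknowledgement is issued) is 9 June 1996; completed 20 April 1996, before the deadline.
Step 3: the earliest permitted date is 37 days after 20 April 1996 (when the non-exempt records are produced), i.e. 27 May 1996; 22 May 1996 is 5 days before the earliest permitted date.
The procedure was therefore not followed at step 3.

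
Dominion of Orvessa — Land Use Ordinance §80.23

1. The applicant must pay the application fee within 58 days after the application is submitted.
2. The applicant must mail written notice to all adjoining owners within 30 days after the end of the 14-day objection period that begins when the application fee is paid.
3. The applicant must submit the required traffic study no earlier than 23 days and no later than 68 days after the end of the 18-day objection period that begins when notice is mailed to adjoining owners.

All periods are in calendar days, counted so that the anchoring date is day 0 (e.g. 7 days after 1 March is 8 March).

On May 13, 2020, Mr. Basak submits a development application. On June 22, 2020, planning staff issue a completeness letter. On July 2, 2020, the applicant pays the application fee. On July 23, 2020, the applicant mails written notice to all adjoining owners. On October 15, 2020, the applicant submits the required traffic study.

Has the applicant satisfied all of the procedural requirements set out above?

Step 1: 58 days after May 13, 2020 (when the application is submitted) is July 10, 2020; done July 2, 2020 — timely.
Step 2: 30 days after July 16, 2020 (end of the 14-day objection period, which began when the application fee is paid on July 2, 2020) is August 15, 2020; done July 23, 2020 — timely.
Step 3: the window is 23–68 days after August 10, 2020 (end of the 18-day objection period, which began when notice is mailed to adjoining owners on July 23, 2020), so September 2, 2020 through October 17, 2020; done October 15, 2020, which is between those dates.

Yes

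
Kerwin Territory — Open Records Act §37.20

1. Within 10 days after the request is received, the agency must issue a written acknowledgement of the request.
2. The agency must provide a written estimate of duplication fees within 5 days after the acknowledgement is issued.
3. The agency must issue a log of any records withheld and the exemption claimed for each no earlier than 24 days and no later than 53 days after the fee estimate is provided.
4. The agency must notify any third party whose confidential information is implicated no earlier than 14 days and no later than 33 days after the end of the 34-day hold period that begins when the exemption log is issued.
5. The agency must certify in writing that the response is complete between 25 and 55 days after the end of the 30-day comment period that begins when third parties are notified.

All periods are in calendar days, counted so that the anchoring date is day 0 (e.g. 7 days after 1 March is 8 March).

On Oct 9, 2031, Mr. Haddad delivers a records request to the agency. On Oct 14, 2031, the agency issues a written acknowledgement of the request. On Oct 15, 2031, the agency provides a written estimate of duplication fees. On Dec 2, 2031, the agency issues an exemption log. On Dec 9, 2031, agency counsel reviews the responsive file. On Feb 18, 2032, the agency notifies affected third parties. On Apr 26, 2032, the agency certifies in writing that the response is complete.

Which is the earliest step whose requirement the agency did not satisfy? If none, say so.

Step 1: 10 days after Oct 9, 2031 (when the request is received) is Oct 19, 2031; done Oct 14, 2031 — timely.
Step 2: 5 days after Oct 14, 2031 (when the acknowledgement is issued) is Oct 19, 2031; done Oct 15, 2031 — timely.
Step 3: the window is 24–53 days after Oct 15, 2031 (when the fee estimate is provided), so Nov 8, 2031 through Dec 7, 2031; done Dec 2, 2031, which is between those dates.
Step 4: the window is 14–33 days after Jan 5, 2032 (end of the 34-day hold period, which began when the exemption log is issued on Dec 2, 2031), so Jan 19, 2032 through Feb 7, 2032; done Feb 18, 2032 — 11 days after the window closed.
No need to go further; step 4 was not satisfied.

Step 4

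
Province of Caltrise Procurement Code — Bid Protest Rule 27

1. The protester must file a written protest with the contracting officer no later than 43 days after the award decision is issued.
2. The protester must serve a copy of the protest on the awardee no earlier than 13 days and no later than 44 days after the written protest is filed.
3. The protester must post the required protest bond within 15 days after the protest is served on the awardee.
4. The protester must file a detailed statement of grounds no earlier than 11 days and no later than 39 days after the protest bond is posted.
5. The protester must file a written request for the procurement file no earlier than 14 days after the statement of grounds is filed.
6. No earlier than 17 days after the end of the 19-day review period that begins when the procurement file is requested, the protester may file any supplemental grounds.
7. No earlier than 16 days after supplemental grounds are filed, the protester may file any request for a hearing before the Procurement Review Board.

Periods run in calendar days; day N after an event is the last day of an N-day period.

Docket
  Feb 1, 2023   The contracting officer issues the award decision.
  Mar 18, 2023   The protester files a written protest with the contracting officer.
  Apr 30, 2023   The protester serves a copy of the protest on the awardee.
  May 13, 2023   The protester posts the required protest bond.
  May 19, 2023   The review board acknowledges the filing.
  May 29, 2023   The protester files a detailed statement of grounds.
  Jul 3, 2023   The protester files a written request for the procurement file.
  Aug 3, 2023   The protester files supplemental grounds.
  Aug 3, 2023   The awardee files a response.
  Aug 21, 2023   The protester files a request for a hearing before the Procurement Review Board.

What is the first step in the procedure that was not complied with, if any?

Step 1: 43 days after Feb 1, 2023 (when the award decision is issued) is Mar 16, 2023; not done until Mar 18, 2023, 2 days after the deadline.

Step 1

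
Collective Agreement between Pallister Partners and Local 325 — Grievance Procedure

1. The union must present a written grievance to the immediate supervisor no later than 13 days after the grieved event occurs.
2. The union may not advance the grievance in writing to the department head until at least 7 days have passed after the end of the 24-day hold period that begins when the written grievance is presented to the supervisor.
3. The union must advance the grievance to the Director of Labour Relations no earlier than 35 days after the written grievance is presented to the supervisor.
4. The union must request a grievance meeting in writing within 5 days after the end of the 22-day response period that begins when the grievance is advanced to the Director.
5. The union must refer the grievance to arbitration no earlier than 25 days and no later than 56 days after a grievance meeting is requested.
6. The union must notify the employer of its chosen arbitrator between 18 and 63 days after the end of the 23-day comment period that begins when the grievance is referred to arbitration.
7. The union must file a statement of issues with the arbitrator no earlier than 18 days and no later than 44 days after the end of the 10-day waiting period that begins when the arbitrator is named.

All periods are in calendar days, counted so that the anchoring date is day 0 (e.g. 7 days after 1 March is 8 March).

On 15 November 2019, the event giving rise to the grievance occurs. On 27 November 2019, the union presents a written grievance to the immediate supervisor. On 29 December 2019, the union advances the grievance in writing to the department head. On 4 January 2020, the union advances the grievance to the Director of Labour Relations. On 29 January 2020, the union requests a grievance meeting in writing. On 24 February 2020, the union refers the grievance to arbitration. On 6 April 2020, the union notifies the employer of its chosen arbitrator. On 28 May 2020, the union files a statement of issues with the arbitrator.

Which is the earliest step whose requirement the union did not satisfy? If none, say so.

(1) due by 15 November 2019 + 13 days = 28 November 2019; 27 November 2019 is within that limit.
(2) permitted from 21 December 2019 + 7 days = 28 December 2019 onward; 29 December 2019 is on or after that date.
(3) permitted from 27 November 2019 + 35 days = 1 January 2020 onward; 4 January 2020 is on or after that date.
(4) due by 26 January 2020 + 5 days = 31 January 2020; completed 29 January 2020, before the deadline.
(5) the permitted window runs from 29 January 2020 + 25 = 23 February 2020 to 29 January 2020 + 56 = 25 March 2020; done 24 February 2020 — within the window.
(6) the permitted window runs from 18 March 2020 + 18 = 5 April 2020 to 18 March 2020 + 63 = 20 May 2020; 6 April 2020 falls inside that range.
(7) the permitted window runs from 16 April 2020 + 18 = 4 May 2020 to 16 April 2020 + 44 = 30 May 2020; 28 May 2020 falls inside that range.

None — every step was satisfied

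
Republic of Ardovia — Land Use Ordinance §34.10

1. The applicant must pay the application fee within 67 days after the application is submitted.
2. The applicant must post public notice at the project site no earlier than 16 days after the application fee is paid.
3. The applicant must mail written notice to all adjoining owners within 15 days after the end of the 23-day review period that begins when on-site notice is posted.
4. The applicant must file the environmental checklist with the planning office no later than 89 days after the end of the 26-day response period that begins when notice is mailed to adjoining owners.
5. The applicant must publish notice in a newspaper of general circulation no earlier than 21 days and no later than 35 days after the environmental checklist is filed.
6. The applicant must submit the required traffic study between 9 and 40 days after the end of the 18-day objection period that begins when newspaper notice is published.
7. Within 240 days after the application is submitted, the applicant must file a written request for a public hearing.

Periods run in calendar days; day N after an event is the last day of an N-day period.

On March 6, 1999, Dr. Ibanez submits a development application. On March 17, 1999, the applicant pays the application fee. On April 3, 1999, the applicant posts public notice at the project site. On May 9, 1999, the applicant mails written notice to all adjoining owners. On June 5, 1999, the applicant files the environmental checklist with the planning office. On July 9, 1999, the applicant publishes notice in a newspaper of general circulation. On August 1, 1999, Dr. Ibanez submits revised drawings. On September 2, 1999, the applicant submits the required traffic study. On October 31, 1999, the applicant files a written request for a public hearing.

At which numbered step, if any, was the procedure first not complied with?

None — every step was satisfied

(1) due by March 6, 1999 + 67 days = May 12, 1999; March 17, 1999 is within that limit.
(2) permitted from March 17, 1999 + 16 days = April 2, 1999 onward; done April 3, 1999, after the minimum wait.
(3) due by April 26, 1999 + 15 days = May 11, 1999; done May 9, 1999 — timely.
(4) due by June 4, 1999 + 89 days = September 1, 1999; completed June 5, 1999, before the deadline.
(5) the permitted window runs from June 5, 1999 + 21 = June 26, 1999 to June 5, 1999 + 35 = July 10, 1999; done July 9, 1999 — within the window.
(6) the permitted window runs from July 27, 1999 + 9 = August 5, 1999 to July 27, 1999 + 40 = September 5, 1999; done September 2, 1999, which is between those dates.
(7) due by March 6, 1999 + 240 days = November 1, 1999; October 31, 1999 is within that limit.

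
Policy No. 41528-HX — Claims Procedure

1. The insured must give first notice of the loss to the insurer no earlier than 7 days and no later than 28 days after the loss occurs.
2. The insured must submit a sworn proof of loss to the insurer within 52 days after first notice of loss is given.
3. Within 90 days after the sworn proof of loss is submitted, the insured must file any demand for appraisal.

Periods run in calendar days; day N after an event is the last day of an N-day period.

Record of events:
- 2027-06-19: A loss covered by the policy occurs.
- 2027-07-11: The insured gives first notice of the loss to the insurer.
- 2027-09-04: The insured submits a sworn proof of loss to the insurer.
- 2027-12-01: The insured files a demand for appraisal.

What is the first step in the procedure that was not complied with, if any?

Step 1 — 7 and 28 days from 2027-06-19 (when the loss occurs) are 2027-06-26 and 2027-07-17 respectively; 2027-07-11 falls inside that range.
Step 2 — counting 52 days from 2027-07-11 (when first notice of loss is given) gives a deadline of 2027-09-01; done 2027-09-04 — 3 days late.
No need to go further; step 2 was not satisfied.

Step 2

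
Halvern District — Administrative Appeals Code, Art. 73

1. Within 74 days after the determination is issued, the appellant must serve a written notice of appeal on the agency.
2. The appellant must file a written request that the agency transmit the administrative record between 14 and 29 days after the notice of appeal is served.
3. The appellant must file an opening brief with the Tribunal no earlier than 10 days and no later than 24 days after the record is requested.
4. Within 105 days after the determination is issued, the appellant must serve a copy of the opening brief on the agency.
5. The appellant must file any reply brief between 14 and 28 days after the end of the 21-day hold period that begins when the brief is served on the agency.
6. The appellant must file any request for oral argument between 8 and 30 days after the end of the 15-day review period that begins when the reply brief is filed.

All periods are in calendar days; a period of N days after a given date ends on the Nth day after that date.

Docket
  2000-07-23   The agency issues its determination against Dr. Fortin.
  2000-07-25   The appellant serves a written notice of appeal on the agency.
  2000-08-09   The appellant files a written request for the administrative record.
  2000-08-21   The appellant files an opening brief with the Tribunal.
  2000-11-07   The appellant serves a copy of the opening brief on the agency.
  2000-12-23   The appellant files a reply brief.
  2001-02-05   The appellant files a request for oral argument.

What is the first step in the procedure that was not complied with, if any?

Step 1: 74 days after 2000-07-23 (when the determination is issued) is 2000-10-05; completed 2000-07-25, before the deadline.
Step 2: the window is 14–29 days after 2000-07-25 (when the notice of appeal is served), so 2000-08-08 through 2000-08-23; done 2000-08-09, which is between those dates.
Step 3: the window is 10–24 days after 2000-08-09 (when the record is requested), so 2000-08-19 through 2000-09-02; 2000-08-21 falls inside that range.
Step 4: 105 days after 2000-07-23 (when the determination is issued) is 2000-11-05; done 2000-11-07 — 2 days late.

Step 4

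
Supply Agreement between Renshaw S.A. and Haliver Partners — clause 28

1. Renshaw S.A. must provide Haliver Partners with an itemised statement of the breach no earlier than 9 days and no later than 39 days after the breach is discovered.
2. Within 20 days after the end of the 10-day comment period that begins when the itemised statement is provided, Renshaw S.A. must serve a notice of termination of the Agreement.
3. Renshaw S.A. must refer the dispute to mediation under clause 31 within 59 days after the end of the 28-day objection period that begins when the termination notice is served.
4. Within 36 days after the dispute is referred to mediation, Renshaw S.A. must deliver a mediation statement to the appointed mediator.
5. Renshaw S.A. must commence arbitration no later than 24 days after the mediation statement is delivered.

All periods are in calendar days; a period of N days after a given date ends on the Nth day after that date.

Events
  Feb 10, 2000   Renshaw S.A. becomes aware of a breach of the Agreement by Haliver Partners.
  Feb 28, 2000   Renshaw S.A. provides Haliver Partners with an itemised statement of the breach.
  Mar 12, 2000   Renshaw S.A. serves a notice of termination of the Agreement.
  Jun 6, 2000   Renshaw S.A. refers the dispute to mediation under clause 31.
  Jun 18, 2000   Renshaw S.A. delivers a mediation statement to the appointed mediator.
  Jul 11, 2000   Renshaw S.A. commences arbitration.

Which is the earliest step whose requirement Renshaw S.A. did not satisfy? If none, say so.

None — every step was satisfied

Step 1: the window is 9–39 days after Feb 10, 2000 (when the breach is discovered), so Feb 19, 2000 through Mar 20, 2000; done Feb 28, 2000 — within the window.
Step 2: 20 days after Mar 9, 2000 (end of the 10-day comment period, which began when the itemised statement is provided on Feb 28, 2000) is Mar 29, 2000; Mar 12, 2000 is within that limit.
Step 3: 59 days after Apr 9, 2000 (end of the 28-day objection period, which began when the termination notice is served on Mar 12, 2000) is Jun 7, 2000; Jun 6, 2000 is within that limit.
Step 4: 36 days after Jun 6, 2000 (when the dispute is referred to mediation) is Jul 12, 2000; done Jun 18, 2000 — timely.
Step 5: 24 days after Jun 18, 2000 (when the mediation statement is delivered) is Jul 12, 2000; completed Jul 11, 2000, before the deadline.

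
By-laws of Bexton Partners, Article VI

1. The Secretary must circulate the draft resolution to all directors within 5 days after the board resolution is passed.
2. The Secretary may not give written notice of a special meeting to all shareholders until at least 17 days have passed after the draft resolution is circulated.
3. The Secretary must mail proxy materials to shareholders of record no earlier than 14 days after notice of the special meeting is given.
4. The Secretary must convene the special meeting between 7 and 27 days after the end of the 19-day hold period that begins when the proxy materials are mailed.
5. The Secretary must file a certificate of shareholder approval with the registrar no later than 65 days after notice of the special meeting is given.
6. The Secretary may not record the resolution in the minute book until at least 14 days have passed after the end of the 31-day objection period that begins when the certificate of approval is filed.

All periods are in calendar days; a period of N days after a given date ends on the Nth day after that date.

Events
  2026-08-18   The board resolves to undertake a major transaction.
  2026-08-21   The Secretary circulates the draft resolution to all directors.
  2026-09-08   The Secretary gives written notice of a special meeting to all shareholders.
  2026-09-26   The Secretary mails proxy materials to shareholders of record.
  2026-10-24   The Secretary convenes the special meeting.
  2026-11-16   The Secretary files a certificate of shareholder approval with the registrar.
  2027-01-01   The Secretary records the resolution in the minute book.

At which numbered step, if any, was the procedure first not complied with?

Step 5

(1) due by 2026-08-18 + 5 days = 2026-08-23; completed 2026-08-21, before the deadline.
(2) permitted from 2026-08-21 + 17 days = 2026-09-07 onward; done 2026-09-08 — permitted.
(3) permitted from 2026-09-08 + 14 days = 2026-09-22 onward; done 2026-09-26 — permitted.
(4) the permitted window runs from 2026-10-15 + 7 = 2026-10-22 to 2026-10-15 + 27 = 2026-11-11; done 2026-10-24 — within the window.
(5) due by 2026-09-08 + 65 days = 2026-11-12; done 2026-11-16 — 4 days late.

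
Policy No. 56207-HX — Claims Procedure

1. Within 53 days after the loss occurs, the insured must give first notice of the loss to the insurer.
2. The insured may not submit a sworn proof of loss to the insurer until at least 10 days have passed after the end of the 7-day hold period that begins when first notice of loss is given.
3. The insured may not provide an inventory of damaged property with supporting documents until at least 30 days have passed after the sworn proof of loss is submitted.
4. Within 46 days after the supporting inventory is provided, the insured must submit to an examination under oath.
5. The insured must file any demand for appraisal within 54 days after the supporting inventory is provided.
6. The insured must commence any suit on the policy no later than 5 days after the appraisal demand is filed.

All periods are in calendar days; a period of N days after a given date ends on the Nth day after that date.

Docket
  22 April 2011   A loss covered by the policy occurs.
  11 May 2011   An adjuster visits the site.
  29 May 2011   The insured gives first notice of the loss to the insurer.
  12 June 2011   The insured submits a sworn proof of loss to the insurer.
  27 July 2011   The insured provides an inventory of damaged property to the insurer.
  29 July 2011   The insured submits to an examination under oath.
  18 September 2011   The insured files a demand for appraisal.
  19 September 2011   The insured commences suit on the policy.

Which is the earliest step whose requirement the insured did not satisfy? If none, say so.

Step 2

Step 1 — counting 53 days from 22 April 2011 (when the loss occurs) gives a deadline of 14 June 2011; completed 29 May 2011, before the deadline.
Step 2 — must wait 10 days from 5 June 2011 (end of the 7-day hold period, which began when first notice of loss is given on 29 May 2011), so not before 15 June 2011; acted on 12 June 2011, 3 days prematurely.
That is the first point of non-compliance.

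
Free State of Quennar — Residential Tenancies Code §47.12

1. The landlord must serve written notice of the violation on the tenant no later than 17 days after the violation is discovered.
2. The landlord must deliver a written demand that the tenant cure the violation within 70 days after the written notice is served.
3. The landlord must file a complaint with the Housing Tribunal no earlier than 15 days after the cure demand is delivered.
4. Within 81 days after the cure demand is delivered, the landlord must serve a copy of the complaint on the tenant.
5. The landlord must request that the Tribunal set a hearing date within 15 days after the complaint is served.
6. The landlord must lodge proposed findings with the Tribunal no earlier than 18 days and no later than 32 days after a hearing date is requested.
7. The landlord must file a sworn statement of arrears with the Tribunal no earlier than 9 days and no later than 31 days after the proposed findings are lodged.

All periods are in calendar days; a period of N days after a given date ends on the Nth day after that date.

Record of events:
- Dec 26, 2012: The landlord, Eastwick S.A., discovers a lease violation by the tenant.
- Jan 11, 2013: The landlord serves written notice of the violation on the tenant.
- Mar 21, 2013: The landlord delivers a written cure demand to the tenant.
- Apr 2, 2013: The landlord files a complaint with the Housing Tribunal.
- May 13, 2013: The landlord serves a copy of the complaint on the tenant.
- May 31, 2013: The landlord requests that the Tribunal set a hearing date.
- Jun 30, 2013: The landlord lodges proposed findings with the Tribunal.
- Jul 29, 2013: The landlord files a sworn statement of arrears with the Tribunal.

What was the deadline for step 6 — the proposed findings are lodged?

Jul 2, 2013

Step 6 runs from May 31, 2013, when a hearing date is requested. The window is 18–32 days after May 31, 2013; it closes on Jul 2, 2013.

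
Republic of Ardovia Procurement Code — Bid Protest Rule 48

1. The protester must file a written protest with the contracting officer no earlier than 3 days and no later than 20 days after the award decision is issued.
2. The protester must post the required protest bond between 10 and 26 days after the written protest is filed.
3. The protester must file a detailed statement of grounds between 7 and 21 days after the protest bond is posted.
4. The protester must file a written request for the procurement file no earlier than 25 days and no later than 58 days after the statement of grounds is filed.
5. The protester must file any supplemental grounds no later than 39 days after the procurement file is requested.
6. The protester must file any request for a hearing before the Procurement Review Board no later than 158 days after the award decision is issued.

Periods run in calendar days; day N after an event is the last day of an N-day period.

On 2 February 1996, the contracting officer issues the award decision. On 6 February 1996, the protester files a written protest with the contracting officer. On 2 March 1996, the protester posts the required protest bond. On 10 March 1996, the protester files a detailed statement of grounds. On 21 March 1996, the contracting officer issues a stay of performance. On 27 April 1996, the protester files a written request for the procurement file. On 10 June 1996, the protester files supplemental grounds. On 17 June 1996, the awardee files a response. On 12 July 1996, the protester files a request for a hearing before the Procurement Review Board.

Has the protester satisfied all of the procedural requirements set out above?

(1) the permitted window runs from 2 February 1996 + 3 = 5 February 1996 to 2 February 1996 + 20 = 22 February 1996; 6 February 1996 falls inside that range.
(2) the permitted window runs from 6 February 1996 + 10 = 16 February 1996 to 6 February 1996 + 26 = 3 March 1996; done 2 March 1996 — within the window.
(3) the permitted window runs from 2 March 1996 + 7 = 9 March 1996 to 2 March 1996 + 21 = 23 March 1996; 10 March 1996 falls inside that range.
(4) the permitted window runs from 10 March 1996 + 25 = 4 April 1996 to 10 March 1996 + 58 = 7 May 1996; done 27 April 1996 — within the window.
(5) due by 27 April 1996 + 39 days = 5 June 1996; 10 June 1996 misses that deadline by 5 days.

No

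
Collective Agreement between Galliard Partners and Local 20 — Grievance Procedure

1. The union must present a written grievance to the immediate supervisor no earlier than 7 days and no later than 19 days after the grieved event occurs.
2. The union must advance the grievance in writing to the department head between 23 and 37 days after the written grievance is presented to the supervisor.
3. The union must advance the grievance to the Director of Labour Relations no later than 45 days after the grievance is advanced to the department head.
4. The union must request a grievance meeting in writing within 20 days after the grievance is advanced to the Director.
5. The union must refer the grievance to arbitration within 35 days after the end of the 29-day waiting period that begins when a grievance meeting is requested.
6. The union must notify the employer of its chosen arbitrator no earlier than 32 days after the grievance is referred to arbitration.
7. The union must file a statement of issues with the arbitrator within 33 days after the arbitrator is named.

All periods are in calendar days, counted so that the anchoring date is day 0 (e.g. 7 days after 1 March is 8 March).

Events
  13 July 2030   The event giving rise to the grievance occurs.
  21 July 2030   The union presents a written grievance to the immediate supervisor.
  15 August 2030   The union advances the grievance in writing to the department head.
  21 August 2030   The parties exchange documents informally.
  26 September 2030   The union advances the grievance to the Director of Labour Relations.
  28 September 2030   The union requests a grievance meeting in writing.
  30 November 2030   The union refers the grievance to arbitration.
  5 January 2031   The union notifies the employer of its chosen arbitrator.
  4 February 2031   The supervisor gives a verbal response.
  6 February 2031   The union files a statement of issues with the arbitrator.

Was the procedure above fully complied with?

Yes

Step 1 — 7 and 19 days from 13 July 2030 (when the grieved event occurs) are 20 July 2030 and 1 August 2030 respectively; 21 July 2030 falls inside that range.
Step 2 — 23 and 37 days from 21 July 2030 (when the written grievance is presented to the supervisor) are 13 August 2030 and 27 August 2030 respectively; 15 August 2030 falls inside that range.
Step 3 — counting 45 days from 15 August 2030 (when the grievance is advanced to the department head) gives a deadline of 29 September 2030; done 26 September 2030 — timely.
Step 4 — counting 20 days from 26 September 2030 (when the grievance is advanced to the Director) gives a deadline of 16 October 2030; 28 September 2030 is within that limit.
Step 5 — counting 35 days from 27 October 2030 (end of the 29-day waiting period, which began when a grievance meeting is requested on 28 September 2030) gives a deadline of 1 December 2030; completed 30 November 2030, before the deadline.
Step 6 — must wait 32 days from 30 November 2030 (when the grievance is referred to arbitration), so not before 1 January 2031; 5 January 2031 is on or after that date.
Step 7 — counting 33 days from 5 January 2031 (when the arbitrator is named) gives a deadline of 7 February 2031; done 6 February 2031 — timely.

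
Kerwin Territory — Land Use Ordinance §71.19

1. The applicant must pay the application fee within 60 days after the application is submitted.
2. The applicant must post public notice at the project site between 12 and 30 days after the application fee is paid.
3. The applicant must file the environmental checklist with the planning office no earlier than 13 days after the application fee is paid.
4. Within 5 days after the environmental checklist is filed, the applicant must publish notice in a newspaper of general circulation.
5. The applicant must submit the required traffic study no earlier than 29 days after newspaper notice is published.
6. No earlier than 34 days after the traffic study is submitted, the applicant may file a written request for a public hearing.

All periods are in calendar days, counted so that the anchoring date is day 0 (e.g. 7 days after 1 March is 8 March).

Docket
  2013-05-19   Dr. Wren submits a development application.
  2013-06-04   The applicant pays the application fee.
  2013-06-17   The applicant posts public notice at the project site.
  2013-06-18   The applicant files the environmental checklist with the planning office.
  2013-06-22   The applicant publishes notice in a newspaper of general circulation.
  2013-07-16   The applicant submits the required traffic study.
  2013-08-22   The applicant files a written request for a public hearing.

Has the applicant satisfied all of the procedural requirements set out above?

Step 1 — counting 60 days from 2013-05-19 (when the application is submitted) gives a deadline of 2013-07-18; 2013-06-04 is within that limit.
Step 2 — 12 and 30 days from 2013-06-04 (when the application fee is paid) are 2013-06-16 and 2013-07-04 respectively; done 2013-06-17 — within the window.
Step 3 — must wait 13 days from 2013-06-04 (when the application fee is paid), so not before 2013-06-17; done 2013-06-18, after the minimum wait.
Step 4 — counting 5 days from 2013-06-18 (when the environmental checklist is filed) gives a deadline of 2013-06-23; 2013-06-22 is within that limit.
Step 5 — must wait 29 days from 2013-06-22 (when newspaper notice is published), so not before 2013-07-21; done 2013-07-16 — 5 days too early.

No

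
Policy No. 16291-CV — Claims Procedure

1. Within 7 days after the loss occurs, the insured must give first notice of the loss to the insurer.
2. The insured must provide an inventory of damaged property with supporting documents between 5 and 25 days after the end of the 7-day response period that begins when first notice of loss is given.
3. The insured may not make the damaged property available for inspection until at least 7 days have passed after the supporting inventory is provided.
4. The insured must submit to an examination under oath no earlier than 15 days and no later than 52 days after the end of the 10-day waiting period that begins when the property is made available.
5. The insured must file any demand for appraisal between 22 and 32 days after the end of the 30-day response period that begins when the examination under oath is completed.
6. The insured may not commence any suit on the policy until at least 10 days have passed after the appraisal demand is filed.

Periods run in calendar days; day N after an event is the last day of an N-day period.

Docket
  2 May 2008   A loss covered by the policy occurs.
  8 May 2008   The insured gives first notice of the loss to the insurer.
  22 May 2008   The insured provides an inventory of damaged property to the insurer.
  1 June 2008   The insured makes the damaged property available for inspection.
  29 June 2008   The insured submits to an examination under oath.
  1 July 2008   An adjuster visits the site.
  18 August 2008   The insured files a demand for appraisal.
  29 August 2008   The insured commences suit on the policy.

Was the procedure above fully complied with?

(1) due by 2 May 2008 + 7 days = 9 May 2008; done 8 May 2008 — timely.
(2) the permitted window runs from 15 May 2008 + 5 = 20 May 2008 to 15 May 2008 + 25 = 9 June 2008; 22 May 2008 falls inside that range.
(3) permitted from 22 May 2008 + 7 days = 29 May 2008 onward; 1 June 2008 is on or after that date.
(4) the permitted window runs from 11 June 2008 + 15 = 26 June 2008 to 11 June 2008 + 52 = 2 August 2008; done 29 June 2008, which is between those dates.
(5) the permitted window runs from 29 July 2008 + 22 = 20 August 2008 to 29 July 2008 + 32 = 30 August 2008; done 18 August 2008 — 2 days before the window opened.

No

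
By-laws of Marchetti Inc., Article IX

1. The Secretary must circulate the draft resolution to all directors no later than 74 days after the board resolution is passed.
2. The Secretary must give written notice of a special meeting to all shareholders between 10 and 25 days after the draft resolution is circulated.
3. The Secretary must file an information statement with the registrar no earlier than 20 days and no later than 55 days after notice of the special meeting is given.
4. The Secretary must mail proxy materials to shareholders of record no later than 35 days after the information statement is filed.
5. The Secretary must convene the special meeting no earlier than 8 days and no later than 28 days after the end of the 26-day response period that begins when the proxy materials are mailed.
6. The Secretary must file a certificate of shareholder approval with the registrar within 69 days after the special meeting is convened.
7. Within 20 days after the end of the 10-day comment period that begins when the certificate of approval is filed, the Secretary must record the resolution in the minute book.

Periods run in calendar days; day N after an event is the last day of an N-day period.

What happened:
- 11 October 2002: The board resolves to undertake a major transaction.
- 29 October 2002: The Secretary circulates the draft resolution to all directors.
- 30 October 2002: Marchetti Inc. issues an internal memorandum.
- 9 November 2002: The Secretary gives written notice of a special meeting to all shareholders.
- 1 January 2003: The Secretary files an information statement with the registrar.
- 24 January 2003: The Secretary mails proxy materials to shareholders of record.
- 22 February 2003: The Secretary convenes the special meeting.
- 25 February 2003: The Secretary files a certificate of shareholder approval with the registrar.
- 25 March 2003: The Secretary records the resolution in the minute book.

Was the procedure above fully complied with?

Step 1: 74 days after 11 October 2002 (when the board resolution is passed) is 24 December 2002; 29 October 2002 is within that limit.
Step 2: the window is 10–25 days after 29 October 2002 (when the draft resolution is circulated), so 8 November 2002 through 23 November 2002; done 9 November 2002, which is between those dates.
Step 3: the window is 20–55 days after 9 November 2002 (when notice of the special meeting is given), so 29 November 2002 through 3 January 2003; done 1 January 2003 — within the window.
Step 4: 35 days after 1 January 2003 (when the information statement is filed) is 5 February 2003; 24 January 2003 is within that limit.
Step 5: the window is 8–28 days after 19 February 2003 (end of the 26-day response period, which began when the proxy materials are mailed on 24 January 2003), so 27 February 2003 through 19 March 2003; 22 February 2003 is 5 days too early.
No need to go further; step 5 was not satisfied.

No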